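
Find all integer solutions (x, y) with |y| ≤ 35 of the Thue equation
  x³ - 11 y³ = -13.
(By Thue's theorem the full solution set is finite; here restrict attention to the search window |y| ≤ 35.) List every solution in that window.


The equation is x³ - 11y³ = -13. For fixed y, x³ = 11·y³ − 13, so a solution requires the RHS to be a perfect cube.
Strategy: iterate y from -35 to 35, compute RHS = 11·y³ − 13, and check whether it is a (positive or negative) perfect cube.
Check small values of y:
  y = 0: RHS = -13 is not a perfect cube.
  y = 1: RHS = -2 is not a perfect cube.
  y = -1: RHS = -24 is not a perfect cube.
  y = 2: RHS = 75 is not a perfect cube.
  y = -2: RHS = -101 is not a perfect cube.
  y = 3: RHS = 284 is not a perfect cube.
  y = -3: RHS = -310 is not a perfect cube.
Continuing the search up to |y| = 35 finds no solutions either.
No (x, y) in the scanned range satisfies the equation.

No integer solutions with |y| ≤ 35.


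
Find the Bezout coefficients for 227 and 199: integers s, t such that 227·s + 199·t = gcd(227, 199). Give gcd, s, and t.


Euclidean algorithm on (227, 199) — divide until remainder is 0:
  227 = 1 · 199 + 28
  199 = 7 · 28 + 3
  28 = 9 · 3 + 1
  3 = 3 · 1 + 0
gcd(227, 199) = 1.
Track Bezout coefficients alongside the remainders: start with r₀ = 227 = a·1 + b·0 (s = 1, t = 0) and r₁ = 199 = a·0 + b·1 (s = 0, t = 1); each new remainder r_{k+1} = r_{k-1} − q_k·r_k inherits s_{k+1} = s_{k-1} − q_k·s_k, t_{k+1} = t_{k-1} − q_k·t_k, so r_k = a·s_k + b·t_k at every step:
  q = 1: r = 28, s = 1 − 1·0 = 1, t = 0 − 1·1 = -1  (check: 227·1 + 199·(-1) = 28)
  q = 7: r = 3, s = 0 − 7·1 = -7, t = 1 − 7·(-1) = 8  (check: 227·(-7) + 199·8 = 3)
  q = 9: r = 1, s = 1 − 9·(-7) = 64, t = -1 − 9·8 = -73  (check: 227·64 + 199·(-73) = 1)
The row with r = 1 (the gcd) gives the Bezout coefficients s = 64, t = -73.
Result: 227 · (64) + 199 · (-73) = 1.

gcd(227, 199) = 1; s = 64, t = -73 (check: 227·64 + 199·(-73) = 1).


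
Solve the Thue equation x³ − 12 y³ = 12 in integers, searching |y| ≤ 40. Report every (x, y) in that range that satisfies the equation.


The equation is x³ - 12y³ = 12. For fixed y, x³ = 12·y³ + 12, so a solution requires the RHS to be a perfect cube.
Strategy: iterate y from -40 to 40, compute RHS = 12·y³ + 12, and check whether it is a (positive or negative) perfect cube.
Check small values of y:
  y = 0: RHS = 12 is not a perfect cube.
  y = 1: RHS = 24 is not a perfect cube.
  y = -1: RHS = 0 = (0)³ ⇒ x = 0 works.
  y = 2: RHS = 108 is not a perfect cube.
  y = -2: RHS = -84 is not a perfect cube.
  y = 3: RHS = 336 is not a perfect cube.
  y = -3: RHS = -312 is not a perfect cube.
Continuing the search up to |y| = 40 finds no further solutions beyond those listed.
Collected solutions: (0, -1).

Solutions (with |y| ≤ 40): (0, -1).


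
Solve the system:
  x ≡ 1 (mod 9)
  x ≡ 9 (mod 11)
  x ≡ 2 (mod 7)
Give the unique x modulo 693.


Moduli 9, 11, 7 are pairwise coprime; by CRT there is a unique solution modulo M = 9 · 11 · 7 = 693.
Solve pairwise, accumulating the modulus:
  Start with x ≡ 1 (mod 9).
  Combine with x ≡ 9 (mod 11): since gcd(9, 11) = 1, we get a unique residue mod 99.
    Write x = 1 + 9·t and substitute into x ≡ 9 (mod 11): 9·t ≡ 9 − 1 = 8 (mod 11).
    The inverse of 9 mod 11 is 5 (since 9·5 = 45 = 4·11 + 1), so t ≡ 5·8 = 40 ≡ 7 (mod 11).
    Then x = 1 + 9·7 = 64, valid modulo lcm(9, 11) = 99: x ≡ 64 (mod 99).
  Combine with x ≡ 2 (mod 7): since gcd(99, 7) = 1, we get a unique residue mod 693.
    Write x = 64 + 99·t and substitute into x ≡ 2 (mod 7): 99·t ≡ 2 − 64 = -62 (mod 7).
    Reduce coefficients mod 7: 1·t ≡ 1 (mod 7).
    So t ≡ 1 (mod 7).
    Then x = 64 + 99·1 = 163, valid modulo lcm(99, 7) = 693: x ≡ 163 (mod 693).
Verify: 163 mod 9 = 1 ✓, 163 mod 11 = 9 ✓, 163 mod 7 = 2 ✓.

x ≡ 163 (mod 693).


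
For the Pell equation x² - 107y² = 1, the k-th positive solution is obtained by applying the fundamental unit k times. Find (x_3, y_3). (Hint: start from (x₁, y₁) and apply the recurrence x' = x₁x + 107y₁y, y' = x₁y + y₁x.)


Step 1: Find the fundamental solution (x₁, y₁) of x² - 107y² = 1.
  Expand √107 as a continued fraction. a₀ = ⌊√107⌋ = 10; iterate m_{k+1} = d_k·a_k − m_k, d_{k+1} = (107 − m_{k+1}²)/d_k, a_{k+1} = ⌊(a₀ + m_{k+1})/d_{k+1}⌋ (starting m₀ = 0, d₀ = 1), with convergents p_k = a_k·p_{k-1} + p_{k-2}, q_k = a_k·q_{k-1} + q_{k-2} (p₋₁ = 1, q₋₁ = 0):
  k = 0: a₀ = 10; p₀/q₀ = 10/1; p₀² − 107·q₀² = 100 − 107 = -7.
  k = 1: m = 10, d = 7, a = ⌊(10 + 10)/7⌋ = 2; p/q = (2·10 + 1)/(2·1 + 0) = 21/2; p² − 107·q² = 441 − 428 = 13.
  k = 2: m = 4, d = 13, a = ⌊(10 + 4)/13⌋ = 1; p/q = (1·21 + 10)/(1·2 + 1) = 31/3; p² − 107·q² = 961 − 963 = -2.
  k = 3: m = 9, d = 2, a = ⌊(10 + 9)/2⌋ = 9; p/q = (9·31 + 21)/(9·3 + 2) = 300/29; p² − 107·q² = 90000 − 89987 = 13.
  k = 4: m = 9, d = 13, a = ⌊(10 + 9)/13⌋ = 1; p/q = (1·300 + 31)/(1·29 + 3) = 331/32; p² − 107·q² = 109561 − 109568 = -7.
  k = 5: m = 4, d = 7, a = ⌊(10 + 4)/7⌋ = 2; p/q = (2·331 + 300)/(2·32 + 29) = 962/93; p² − 107·q² = 925444 − 925443 = 1.
  The first convergent with p² − 107·q² = 1 gives the fundamental solution (x₁, y₁) = (962, 93).
Step 2: Apply the recurrence (x_{n+1}, y_{n+1}) = (x₁x_n + 107y₁y_n, x₁y_n + y₁x_n) repeatedly.
  From (x_1, y_1) = (962, 93): x_2 = 962·962 + 107·93·93 = 1850887; y_2 = 962·93 + 93·962 = 178932.
  From (x_2, y_2) = (1850887, 178932): x_3 = 962·1850887 + 107·93·178932 = 3561105626; y_3 = 962·178932 + 93·1850887 = 344265075.
Step 3: Verify x_3² - 107·y_3² = 12681473279528851876 - 12681473279528851875 = 1 (should be 1). ✓

(x_1, y_1) = (962, 93); (x_3, y_3) = (3561105626, 344265075).


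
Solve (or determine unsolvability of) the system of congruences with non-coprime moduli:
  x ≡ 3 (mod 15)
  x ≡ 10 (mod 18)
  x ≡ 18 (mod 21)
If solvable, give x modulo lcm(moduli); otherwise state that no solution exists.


Moduli 15, 18, 21 are not pairwise coprime, so CRT works modulo lcm(m_i) when all pairwise compatibility conditions hold.
Pairwise compatibility: gcd(m_i, m_j) must divide a_i - a_j for every pair.
Merge one congruence at a time:
  Start: x ≡ 3 (mod 15).
  Combine with x ≡ 10 (mod 18): gcd(15, 18) = 3, and 10 - 3 = 7 is NOT divisible by 3.
    ⇒ system is inconsistent (no integer solution).

No solution (the system is inconsistent).


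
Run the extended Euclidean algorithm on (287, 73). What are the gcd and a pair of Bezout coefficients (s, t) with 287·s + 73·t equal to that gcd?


Euclidean algorithm on (287, 73) — divide until remainder is 0:
  287 = 3 · 73 + 68
  73 = 1 · 68 + 5
  68 = 13 · 5 + 3
  5 = 1 · 3 + 2
  3 = 1 · 2 + 1
  2 = 2 · 1 + 0
gcd(287, 73) = 1.
Track Bezout coefficients alongside the remainders: start with r₀ = 287 = a·1 + b·0 (s = 1, t = 0) and r₁ = 73 = a·0 + b·1 (s = 0, t = 1); each new remainder r_{k+1} = r_{k-1} − q_k·r_k inherits s_{k+1} = s_{k-1} − q_k·s_k, t_{k+1} = t_{k-1} − q_k·t_k, so r_k = a·s_k + b·t_k at every step:
  q = 3: r = 68, s = 1 − 3·0 = 1, t = 0 − 3·1 = -3  (check: 287·1 + 73·(-3) = 68)
  q = 1: r = 5, s = 0 − 1·1 = -1, t = 1 − 1·(-3) = 4  (check: 287·(-1) + 73·4 = 5)
  q = 13: r = 3, s = 1 − 13·(-1) = 14, t = -3 − 13·4 = -55  (check: 287·14 + 73·(-55) = 3)
  q = 1: r = 2, s = -1 − 1·14 = -15, t = 4 − 1·(-55) = 59  (check: 287·(-15) + 73·59 = 2)
  q = 1: r = 1, s = 14 − 1·(-15) = 29, t = -55 − 1·59 = -114  (check: 287·29 + 73·(-114) = 1)
The row with r = 1 (the gcd) gives the Bezout coefficients s = 29, t = -114.
Result: 287 · (29) + 73 · (-114) = 1.

gcd(287, 73) = 1; s = 29, t = -114 (check: 287·29 + 73·(-114) = 1).


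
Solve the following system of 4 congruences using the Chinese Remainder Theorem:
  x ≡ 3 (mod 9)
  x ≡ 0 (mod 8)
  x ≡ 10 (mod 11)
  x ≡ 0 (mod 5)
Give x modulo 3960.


Product of moduli M = 9 · 8 · 11 · 5 = 3960.
Merge one congruence at a time:
  Start: x ≡ 3 (mod 9).
  Combine with x ≡ 0 (mod 8); new modulus lcm = 72.
    Write x = 3 + 9·t and substitute into x ≡ 0 (mod 8): 9·t ≡ 0 − 3 = -3 (mod 8).
    Reduce coefficients mod 8: 1·t ≡ 5 (mod 8).
    So t ≡ 5 (mod 8).
    Then x = 3 + 9·5 = 48, valid modulo lcm(9, 8) = 72: x ≡ 48 (mod 72).
  Combine with x ≡ 10 (mod 11); new modulus lcm = 792.
    Write x = 48 + 72·t and substitute into x ≡ 10 (mod 11): 72·t ≡ 10 − 48 = -38 (mod 11).
    Reduce coefficients mod 11: 6·t ≡ 6 (mod 11).
    The inverse of 6 mod 11 is 2 (since 6·2 = 12 = 1·11 + 1), so t ≡ 2·6 = 12 ≡ 1 (mod 11).
    Then x = 48 + 72·1 = 120, valid modulo lcm(72, 11) = 792: x ≡ 120 (mod 792).
  Combine with x ≡ 0 (mod 5); new modulus lcm = 3960.
    Write x = 120 + 792·t and substitute into x ≡ 0 (mod 5): 792·t ≡ 0 − 120 = -120 (mod 5).
    Reduce coefficients mod 5: 2·t ≡ 0 (mod 5).
    The inverse of 2 mod 5 is 3 (since 2·3 = 6 = 1·5 + 1), so t ≡ 3·0 = 0 ≡ 0 (mod 5).
    Then x = 120 + 792·0 = 120, valid modulo lcm(792, 5) = 3960: x ≡ 120 (mod 3960).
Verify against each original: 120 mod 9 = 3, 120 mod 8 = 0, 120 mod 11 = 10, 120 mod 5 = 0.

x ≡ 120 (mod 3960).


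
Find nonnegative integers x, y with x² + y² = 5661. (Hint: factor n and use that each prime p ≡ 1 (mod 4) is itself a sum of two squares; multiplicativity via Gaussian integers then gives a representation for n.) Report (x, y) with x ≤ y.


Step 1: Factor n = 5661 = 3^2 · 17 · 37.
Step 2: Check the mod-4 condition on each prime factor: 3 ≡ 3 (mod 4), exponent 2 (must be even); 17 ≡ 1 (mod 4), exponent 1; 37 ≡ 1 (mod 4), exponent 1.
All primes ≡ 3 (mod 4) appear to even exponent (or don't appear), so by the two-squares theorem n IS expressible as a sum of two squares.
Step 3: Build a representation. Group n = k² · m with k = 3 and m = 17 · 37 = 629 (a product of primes ≡ 1 (mod 4)); a representation of m scales to one of n via (k·x)² + (k·y)² = k²(x² + y²). Each prime p ≡ 1 (mod 4) is itself a sum of two squares; find a² by testing p − a² for a perfect square:
  17: 17 − 1² = 16 = 4² ⇒ 17 = 1² + 4².
  37: 37 − 1² = 36 = 6² ⇒ 37 = 1² + 6².
  Combine using the Brahmagupta–Fibonacci identity (a² + b²)(c² + d²) = (ac − bd)² + (ad + bc)² = (ac + bd)² + (ad − bc)²:
  17 · 37 = 629: from (1² + 4²)(1² + 6²), take (1·1 − 4·6, 1·6 + 4·1) = (1 − 24, 6 + 4) = (-23, 10); dropping signs (only squares matter) gives (23, 10); check 23² + 10² = 529 + 100 = 629 ✓.
  Scale by k = 3: (3·23, 3·10) = (69, 30).
Step 4: Order so x ≤ y and verify: 30² + 69² = 900 + 4761 = 5661 = n. ✓

n = 5661 = 30² + 69² (one valid representation with x ≤ y).


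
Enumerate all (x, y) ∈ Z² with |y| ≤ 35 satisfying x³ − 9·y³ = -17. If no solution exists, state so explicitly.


The equation is x³ - 9y³ = -17. For fixed y, x³ = 9·y³ − 17, so a solution requires the RHS to be a perfect cube.
Strategy: iterate y from -35 to 35, compute RHS = 9·y³ − 17, and check whether it is a (positive or negative) perfect cube.
Check small values of y:
  y = 0: RHS = -17 is not a perfect cube.
  y = 1: RHS = -8 = (-2)³ ⇒ x = -2 works.
  y = -1: RHS = -26 is not a perfect cube.
  y = 2: RHS = 55 is not a perfect cube.
  y = -2: RHS = -89 is not a perfect cube.
  y = 3: RHS = 226 is not a perfect cube.
  y = -3: RHS = -260 is not a perfect cube.
Continuing, at y = 25: RHS = 140608 = (52)³ ⇒ x = 52 works.
Searching the remaining y in |y| ≤ 35 finds no further solutions.
Collected solutions: (-2, 1), (52, 25).

Solutions (with |y| ≤ 35): (-2, 1), (52, 25).


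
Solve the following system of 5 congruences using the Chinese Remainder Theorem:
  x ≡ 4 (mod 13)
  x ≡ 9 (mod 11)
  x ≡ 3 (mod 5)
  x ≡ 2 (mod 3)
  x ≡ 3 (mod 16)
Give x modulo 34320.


Product of moduli M = 13 · 11 · 5 · 3 · 16 = 34320.
Merge one congruence at a time:
  Start: x ≡ 4 (mod 13).
  Combine with x ≡ 9 (mod 11); new modulus lcm = 143.
    Write x = 4 + 13·t and substitute into x ≡ 9 (mod 11): 13·t ≡ 9 − 4 = 5 (mod 11).
    Reduce coefficients mod 11: 2·t ≡ 5 (mod 11).
    The inverse of 2 mod 11 is 6 (since 2·6 = 12 = 1·11 + 1), so t ≡ 6·5 = 30 ≡ 8 (mod 11).
    Then x = 4 + 13·8 = 108, valid modulo lcm(13, 11) = 143: x ≡ 108 (mod 143).
  Combine with x ≡ 3 (mod 5); new modulus lcm = 715.
    Write x = 108 + 143·t and substitute into x ≡ 3 (mod 5): 143·t ≡ 3 − 108 = -105 (mod 5).
    Reduce coefficients mod 5: 3·t ≡ 0 (mod 5).
    The inverse of 3 mod 5 is 2 (since 3·2 = 6 = 1·5 + 1), so t ≡ 2·0 = 0 ≡ 0 (mod 5).
    Then x = 108 + 143·0 = 108, valid modulo lcm(143, 5) = 715: x ≡ 108 (mod 715).
  Combine with x ≡ 2 (mod 3); new modulus lcm = 2145.
    Write x = 108 + 715·t and substitute into x ≡ 2 (mod 3): 715·t ≡ 2 − 108 = -106 (mod 3).
    Reduce coefficients mod 3: 1·t ≡ 2 (mod 3).
    So t ≡ 2 (mod 3).
    Then x = 108 + 715·2 = 1538, valid modulo lcm(715, 3) = 2145: x ≡ 1538 (mod 2145).
  Combine with x ≡ 3 (mod 16); new modulus lcm = 34320.
    Write x = 1538 + 2145·t and substitute into x ≡ 3 (mod 16): 2145·t ≡ 3 − 1538 = -1535 (mod 16).
    Reduce coefficients mod 16: 1·t ≡ 1 (mod 16).
    So t ≡ 1 (mod 16).
    Then x = 1538 + 2145·1 = 3683, valid modulo lcm(2145, 16) = 34320: x ≡ 3683 (mod 34320).
Verify against each original: 3683 mod 13 = 4, 3683 mod 11 = 9, 3683 mod 5 = 3, 3683 mod 3 = 2, 3683 mod 16 = 3.

x ≡ 3683 (mod 34320).


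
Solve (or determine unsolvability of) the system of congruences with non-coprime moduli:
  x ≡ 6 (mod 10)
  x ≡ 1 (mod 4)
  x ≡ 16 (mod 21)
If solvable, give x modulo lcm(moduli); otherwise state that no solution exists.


Moduli 10, 4, 21 are not pairwise coprime, so CRT works modulo lcm(m_i) when all pairwise compatibility conditions hold.
Pairwise compatibility: gcd(m_i, m_j) must divide a_i - a_j for every pair.
Merge one congruence at a time:
  Start: x ≡ 6 (mod 10).
  Combine with x ≡ 1 (mod 4): gcd(10, 4) = 2, and 1 - 6 = -5 is NOT divisible by 2.
    ⇒ system is inconsistent (no integer solution).

No solution (the system is inconsistent).


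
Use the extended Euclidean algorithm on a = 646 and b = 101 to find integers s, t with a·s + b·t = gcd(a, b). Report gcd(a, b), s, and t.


Euclidean algorithm on (646, 101) — divide until remainder is 0:
  646 = 6 · 101 + 40
  101 = 2 · 40 + 21
  40 = 1 · 21 + 19
  21 = 1 · 19 + 2
  19 = 9 · 2 + 1
  2 = 2 · 1 + 0
gcd(646, 101) = 1.
Track Bezout coefficients alongside the remainders: start with r₀ = 646 = a·1 + b·0 (s = 1, t = 0) and r₁ = 101 = a·0 + b·1 (s = 0, t = 1); each new remainder r_{k+1} = r_{k-1} − q_k·r_k inherits s_{k+1} = s_{k-1} − q_k·s_k, t_{k+1} = t_{k-1} − q_k·t_k, so r_k = a·s_k + b·t_k at every step:
  q = 6: r = 40, s = 1 − 6·0 = 1, t = 0 − 6·1 = -6  (check: 646·1 + 101·(-6) = 40)
  q = 2: r = 21, s = 0 − 2·1 = -2, t = 1 − 2·(-6) = 13  (check: 646·(-2) + 101·13 = 21)
  q = 1: r = 19, s = 1 − 1·(-2) = 3, t = -6 − 1·13 = -19  (check: 646·3 + 101·(-19) = 19)
  q = 1: r = 2, s = -2 − 1·3 = -5, t = 13 − 1·(-19) = 32  (check: 646·(-5) + 101·32 = 2)
  q = 9: r = 1, s = 3 − 9·(-5) = 48, t = -19 − 9·32 = -307  (check: 646·48 + 101·(-307) = 1)
The row with r = 1 (the gcd) gives the Bezout coefficients s = 48, t = -307.
Result: 646 · (48) + 101 · (-307) = 1.

gcd(646, 101) = 1; s = 48, t = -307 (check: 646·48 + 101·(-307) = 1).


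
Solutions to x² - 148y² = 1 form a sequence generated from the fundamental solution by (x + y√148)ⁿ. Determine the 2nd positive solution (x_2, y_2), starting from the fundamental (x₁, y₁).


Step 1: Find the fundamental solution (x₁, y₁) of x² - 148y² = 1.
  Expand √148 as a continued fraction. a₀ = ⌊√148⌋ = 12; iterate m_{k+1} = d_k·a_k − m_k, d_{k+1} = (148 − m_{k+1}²)/d_k, a_{k+1} = ⌊(a₀ + m_{k+1})/d_{k+1}⌋ (starting m₀ = 0, d₀ = 1), with convergents p_k = a_k·p_{k-1} + p_{k-2}, q_k = a_k·q_{k-1} + q_{k-2} (p₋₁ = 1, q₋₁ = 0):
  k = 0: a₀ = 12; p₀/q₀ = 12/1; p₀² − 148·q₀² = 144 − 148 = -4.
  k = 1: m = 12, d = 4, a = ⌊(12 + 12)/4⌋ = 6; p/q = (6·12 + 1)/(6·1 + 0) = 73/6; p² − 148·q² = 5329 − 5328 = 1.
  The first convergent with p² − 148·q² = 1 gives the fundamental solution (x₁, y₁) = (73, 6).
Step 2: Apply the recurrence (x_{n+1}, y_{n+1}) = (x₁x_n + 148y₁y_n, x₁y_n + y₁x_n) repeatedly.
  From (x_1, y_1) = (73, 6): x_2 = 73·73 + 148·6·6 = 10657; y_2 = 73·6 + 6·73 = 876.
Step 3: Verify x_2² - 148·y_2² = 113571649 - 113571648 = 1 (should be 1). ✓

(x_1, y_1) = (73, 6); (x_2, y_2) = (10657, 876).


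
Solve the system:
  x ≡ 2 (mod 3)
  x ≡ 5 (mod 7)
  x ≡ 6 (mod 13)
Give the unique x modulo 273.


Moduli 3, 7, 13 are pairwise coprime; by CRT there is a unique solution modulo M = 3 · 7 · 13 = 273.
Solve pairwise, accumulating the modulus:
  Start with x ≡ 2 (mod 3).
  Combine with x ≡ 5 (mod 7): since gcd(3, 7) = 1, we get a unique residue mod 21.
    Write x = 2 + 3·t and substitute into x ≡ 5 (mod 7): 3·t ≡ 5 − 2 = 3 (mod 7).
    The inverse of 3 mod 7 is 5 (since 3·5 = 15 = 2·7 + 1), so t ≡ 5·3 = 15 ≡ 1 (mod 7).
    Then x = 2 + 3·1 = 5, valid modulo lcm(3, 7) = 21: x ≡ 5 (mod 21).
  Combine with x ≡ 6 (mod 13): since gcd(21, 13) = 1, we get a unique residue mod 273.
    Write x = 5 + 21·t and substitute into x ≡ 6 (mod 13): 21·t ≡ 6 − 5 = 1 (mod 13).
    Reduce coefficients mod 13: 8·t ≡ 1 (mod 13).
    The inverse of 8 mod 13 is 5 (since 8·5 = 40 = 3·13 + 1), so t ≡ 5·1 = 5 ≡ 5 (mod 13).
    Then x = 5 + 21·5 = 110, valid modulo lcm(21, 13) = 273: x ≡ 110 (mod 273).
Verify: 110 mod 3 = 2 ✓, 110 mod 7 = 5 ✓, 110 mod 13 = 6 ✓.

x ≡ 110 (mod 273).


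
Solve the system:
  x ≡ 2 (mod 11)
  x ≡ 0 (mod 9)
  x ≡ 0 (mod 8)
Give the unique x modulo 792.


Moduli 11, 9, 8 are pairwise coprime; by CRT there is a unique solution modulo M = 11 · 9 · 8 = 792.
Solve pairwise, accumulating the modulus:
  Start with x ≡ 2 (mod 11).
  Combine with x ≡ 0 (mod 9): since gcd(11, 9) = 1, we get a unique residue mod 99.
    Write x = 2 + 11·t and substitute into x ≡ 0 (mod 9): 11·t ≡ 0 − 2 = -2 (mod 9).
    Reduce coefficients mod 9: 2·t ≡ 7 (mod 9).
    The inverse of 2 mod 9 is 5 (since 2·5 = 10 = 1·9 + 1), so t ≡ 5·7 = 35 ≡ 8 (mod 9).
    Then x = 2 + 11·8 = 90, valid modulo lcm(11, 9) = 99: x ≡ 90 (mod 99).
  Combine with x ≡ 0 (mod 8): since gcd(99, 8) = 1, we get a unique residue mod 792.
    Write x = 90 + 99·t and substitute into x ≡ 0 (mod 8): 99·t ≡ 0 − 90 = -90 (mod 8).
    Reduce coefficients mod 8: 3·t ≡ 6 (mod 8).
    The inverse of 3 mod 8 is 3 (since 3·3 = 9 = 1·8 + 1), so t ≡ 3·6 = 18 ≡ 2 (mod 8).
    Then x = 90 + 99·2 = 288, valid modulo lcm(99, 8) = 792: x ≡ 288 (mod 792).
Verify: 288 mod 11 = 2 ✓, 288 mod 9 = 0 ✓, 288 mod 8 = 0 ✓.

x ≡ 288 (mod 792).


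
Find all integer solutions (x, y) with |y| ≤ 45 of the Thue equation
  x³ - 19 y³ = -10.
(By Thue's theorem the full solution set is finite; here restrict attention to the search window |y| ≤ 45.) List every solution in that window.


The equation is x³ - 19y³ = -10. For fixed y, x³ = 19·y³ − 10, so a solution requires the RHS to be a perfect cube.
Strategy: iterate y from -45 to 45, compute RHS = 19·y³ − 10, and check whether it is a (positive or negative) perfect cube.
Check small values of y:
  y = 0: RHS = -10 is not a perfect cube.
  y = 1: RHS = 9 is not a perfect cube.
  y = -1: RHS = -29 is not a perfect cube.
  y = 2: RHS = 142 is not a perfect cube.
  y = -2: RHS = -162 is not a perfect cube.
  y = 3: RHS = 503 is not a perfect cube.
  y = -3: RHS = -523 is not a perfect cube.
Continuing the search up to |y| = 45 finds no solutions either.
No (x, y) in the scanned range satisfies the equation.

No integer solutions with |y| ≤ 45.


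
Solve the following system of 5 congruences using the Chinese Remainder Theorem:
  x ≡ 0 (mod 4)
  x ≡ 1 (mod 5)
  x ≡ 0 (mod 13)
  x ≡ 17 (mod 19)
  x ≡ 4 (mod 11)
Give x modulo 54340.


Product of moduli M = 4 · 5 · 13 · 19 · 11 = 54340.
Merge one congruence at a time:
  Start: x ≡ 0 (mod 4).
  Combine with x ≡ 1 (mod 5); new modulus lcm = 20.
    Write x = 0 + 4·t and substitute into x ≡ 1 (mod 5): 4·t ≡ 1 − 0 = 1 (mod 5).
    The inverse of 4 mod 5 is 4 (since 4·4 = 16 = 3·5 + 1), so t ≡ 4·1 = 4 ≡ 4 (mod 5).
    Then x = 0 + 4·4 = 16, valid modulo lcm(4, 5) = 20: x ≡ 16 (mod 20).
  Combine with x ≡ 0 (mod 13); new modulus lcm = 260.
    Write x = 16 + 20·t and substitute into x ≡ 0 (mod 13): 20·t ≡ 0 − 16 = -16 (mod 13).
    Reduce coefficients mod 13: 7·t ≡ 10 (mod 13).
    The inverse of 7 mod 13 is 2 (since 7·2 = 14 = 1·13 + 1), so t ≡ 2·10 = 20 ≡ 7 (mod 13).
    Then x = 16 + 20·7 = 156, valid modulo lcm(20, 13) = 260: x ≡ 156 (mod 260).
  Combine with x ≡ 17 (mod 19); new modulus lcm = 4940.
    Write x = 156 + 260·t and substitute into x ≡ 17 (mod 19): 260·t ≡ 17 − 156 = -139 (mod 19).
    Reduce coefficients mod 19: 13·t ≡ 13 (mod 19).
    The inverse of 13 mod 19 is 3 (since 13·3 = 39 = 2·19 + 1), so t ≡ 3·13 = 39 ≡ 1 (mod 19).
    Then x = 156 + 260·1 = 416, valid modulo lcm(260, 19) = 4940: x ≡ 416 (mod 4940).
  Combine with x ≡ 4 (mod 11); new modulus lcm = 54340.
    Write x = 416 + 4940·t and substitute into x ≡ 4 (mod 11): 4940·t ≡ 4 − 416 = -412 (mod 11).
    Reduce coefficients mod 11: 1·t ≡ 6 (mod 11).
    So t ≡ 6 (mod 11).
    Then x = 416 + 4940·6 = 30056, valid modulo lcm(4940, 11) = 54340: x ≡ 30056 (mod 54340).
Verify against each original: 30056 mod 4 = 0, 30056 mod 5 = 1, 30056 mod 13 = 0, 30056 mod 19 = 17, 30056 mod 11 = 4.

x ≡ 30056 (mod 54340).


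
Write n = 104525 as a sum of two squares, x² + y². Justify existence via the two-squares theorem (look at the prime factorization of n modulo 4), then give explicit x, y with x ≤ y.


Step 1: Factor n = 104525 = 5^2 · 37 · 113.
Step 2: Check the mod-4 condition on each prime factor: 5 ≡ 1 (mod 4), exponent 2; 37 ≡ 1 (mod 4), exponent 1; 113 ≡ 1 (mod 4), exponent 1.
All primes ≡ 3 (mod 4) appear to even exponent (or don't appear), so by the two-squares theorem n IS expressible as a sum of two squares.
Step 3: Build a representation. Group n = k² · m with k = 5 and m = 37 · 113 = 4181 (a product of primes ≡ 1 (mod 4)); a representation of m scales to one of n via (k·x)² + (k·y)² = k²(x² + y²). Each prime p ≡ 1 (mod 4) is itself a sum of two squares; find a² by testing p − a² for a perfect square:
  37: 37 − 1² = 36 = 6² ⇒ 37 = 1² + 6².
  113: 113 − 1² = 112, 113 − 2² = 109, 113 − 3² = 104, 113 − 4² = 97, 113 − 5² = 88, 113 − 6² = 77, 113 − 7² = 64 = 8² ⇒ 113 = 7² + 8².
  Combine using the Brahmagupta–Fibonacci identity (a² + b²)(c² + d²) = (ac − bd)² + (ad + bc)² = (ac + bd)² + (ad − bc)²:
  37 · 113 = 4181: from (1² + 6²)(7² + 8²), take (1·7 − 6·8, 1·8 + 6·7) = (7 − 48, 8 + 42) = (-41, 50); dropping signs (only squares matter) gives (41, 50); check 41² + 50² = 1681 + 2500 = 4181 ✓.
  Scale by k = 5: (5·41, 5·50) = (205, 250).
Step 4: Order so x ≤ y and verify: 205² + 250² = 42025 + 62500 = 104525 = n. ✓

n = 104525 = 205² + 250² (one valid representation with x ≤ y).


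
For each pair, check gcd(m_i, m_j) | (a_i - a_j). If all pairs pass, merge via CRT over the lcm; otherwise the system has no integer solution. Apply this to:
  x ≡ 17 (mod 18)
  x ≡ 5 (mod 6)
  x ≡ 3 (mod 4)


Moduli 18, 6, 4 are not pairwise coprime, so CRT works modulo lcm(m_i) when all pairwise compatibility conditions hold.
Pairwise compatibility: gcd(m_i, m_j) must divide a_i - a_j for every pair.
Merge one congruence at a time:
  Start: x ≡ 17 (mod 18).
  Combine with x ≡ 5 (mod 6): gcd(18, 6) = 6; 5 - 17 = -12, which IS divisible by 6, so compatible.
    Write x = 17 + 18·t and substitute into x ≡ 5 (mod 6): 18·t ≡ 5 − 17 = -12 (mod 6).
    Divide the congruence (and modulus) by g = 6: 3·t ≡ -2 (mod 1).
    Modulo 1 every t works; take t = 0.
    Then x = 17 + 18·0 = 17, valid modulo lcm(18, 6) = 18: x ≡ 17 (mod 18).
  Combine with x ≡ 3 (mod 4): gcd(18, 4) = 2; 3 - 17 = -14, which IS divisible by 2, so compatible.
    Write x = 17 + 18·t and substitute into x ≡ 3 (mod 4): 18·t ≡ 3 − 17 = -14 (mod 4).
    Divide the congruence (and modulus) by g = 2: 9·t ≡ -7 (mod 2).
    Reduce coefficients mod 2: 1·t ≡ 1 (mod 2).
    So t ≡ 1 (mod 2).
    Then x = 17 + 18·1 = 35, valid modulo lcm(18, 4) = 36: x ≡ 35 (mod 36).
Verify: 35 mod 18 = 17, 35 mod 6 = 5, 35 mod 4 = 3.

x ≡ 35 (mod 36).


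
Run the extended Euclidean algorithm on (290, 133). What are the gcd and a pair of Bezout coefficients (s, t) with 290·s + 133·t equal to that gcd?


Euclidean algorithm on (290, 133) — divide until remainder is 0:
  290 = 2 · 133 + 24
  133 = 5 · 24 + 13
  24 = 1 · 13 + 11
  13 = 1 · 11 + 2
  11 = 5 · 2 + 1
  2 = 2 · 1 + 0
gcd(290, 133) = 1.
Track Bezout coefficients alongside the remainders: start with r₀ = 290 = a·1 + b·0 (s = 1, t = 0) and r₁ = 133 = a·0 + b·1 (s = 0, t = 1); each new remainder r_{k+1} = r_{k-1} − q_k·r_k inherits s_{k+1} = s_{k-1} − q_k·s_k, t_{k+1} = t_{k-1} − q_k·t_k, so r_k = a·s_k + b·t_k at every step:
  q = 2: r = 24, s = 1 − 2·0 = 1, t = 0 − 2·1 = -2  (check: 290·1 + 133·(-2) = 24)
  q = 5: r = 13, s = 0 − 5·1 = -5, t = 1 − 5·(-2) = 11  (check: 290·(-5) + 133·11 = 13)
  q = 1: r = 11, s = 1 − 1·(-5) = 6, t = -2 − 1·11 = -13  (check: 290·6 + 133·(-13) = 11)
  q = 1: r = 2, s = -5 − 1·6 = -11, t = 11 − 1·(-13) = 24  (check: 290·(-11) + 133·24 = 2)
  q = 5: r = 1, s = 6 − 5·(-11) = 61, t = -13 − 5·24 = -133  (check: 290·61 + 133·(-133) = 1)
The row with r = 1 (the gcd) gives the Bezout coefficients s = 61, t = -133.
Result: 290 · (61) + 133 · (-133) = 1.

gcd(290, 133) = 1; s = 61, t = -133 (check: 290·61 + 133·(-133) = 1).


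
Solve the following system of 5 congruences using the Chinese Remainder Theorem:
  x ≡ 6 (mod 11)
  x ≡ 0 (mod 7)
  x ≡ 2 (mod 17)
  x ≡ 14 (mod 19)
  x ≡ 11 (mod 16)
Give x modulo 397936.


Product of moduli M = 11 · 7 · 17 · 19 · 16 = 397936.
Merge one congruence at a time:
  Start: x ≡ 6 (mod 11).
  Combine with x ≡ 0 (mod 7); new modulus lcm = 77.
    Write x = 6 + 11·t and substitute into x ≡ 0 (mod 7): 11·t ≡ 0 − 6 = -6 (mod 7).
    Reduce coefficients mod 7: 4·t ≡ 1 (mod 7).
    The inverse of 4 mod 7 is 2 (since 4·2 = 8 = 1·7 + 1), so t ≡ 2·1 = 2 ≡ 2 (mod 7).
    Then x = 6 + 11·2 = 28, valid modulo lcm(11, 7) = 77: x ≡ 28 (mod 77).
  Combine with x ≡ 2 (mod 17); new modulus lcm = 1309.
    Write x = 28 + 77·t and substitute into x ≡ 2 (mod 17): 77·t ≡ 2 − 28 = -26 (mod 17).
    Reduce coefficients mod 17: 9·t ≡ 8 (mod 17).
    The inverse of 9 mod 17 is 2 (since 9·2 = 18 = 1·17 + 1), so t ≡ 2·8 = 16 ≡ 16 (mod 17).
    Then x = 28 + 77·16 = 1260, valid modulo lcm(77, 17) = 1309: x ≡ 1260 (mod 1309).
  Combine with x ≡ 14 (mod 19); new modulus lcm = 24871.
    Write x = 1260 + 1309·t and substitute into x ≡ 14 (mod 19): 1309·t ≡ 14 − 1260 = -1246 (mod 19).
    Reduce coefficients mod 19: 17·t ≡ 8 (mod 19).
    The inverse of 17 mod 19 is 9 (since 17·9 = 153 = 8·19 + 1), so t ≡ 9·8 = 72 ≡ 15 (mod 19).
    Then x = 1260 + 1309·15 = 20895, valid modulo lcm(1309, 19) = 24871: x ≡ 20895 (mod 24871).
  Combine with x ≡ 11 (mod 16); new modulus lcm = 397936.
    Write x = 20895 + 24871·t and substitute into x ≡ 11 (mod 16): 24871·t ≡ 11 − 20895 = -20884 (mod 16).
    Reduce coefficients mod 16: 7·t ≡ 12 (mod 16).
    The inverse of 7 mod 16 is 7 (since 7·7 = 49 = 3·16 + 1), so t ≡ 7·12 = 84 ≡ 4 (mod 16).
    Then x = 20895 + 24871·4 = 120379, valid modulo lcm(24871, 16) = 397936: x ≡ 120379 (mod 397936).
Verify against each original: 120379 mod 11 = 6, 120379 mod 7 = 0, 120379 mod 17 = 2, 120379 mod 19 = 14, 120379 mod 16 = 11.

x ≡ 120379 (mod 397936).


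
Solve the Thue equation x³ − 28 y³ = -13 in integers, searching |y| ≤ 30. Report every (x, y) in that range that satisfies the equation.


The equation is x³ - 28y³ = -13. For fixed y, x³ = 28·y³ − 13, so a solution requires the RHS to be a perfect cube.
Strategy: iterate y from -30 to 30, compute RHS = 28·y³ − 13, and check whether it is a (positive or negative) perfect cube.
Check small values of y:
  y = 0: RHS = -13 is not a perfect cube.
  y = 1: RHS = 15 is not a perfect cube.
  y = -1: RHS = -41 is not a perfect cube.
  y = 2: RHS = 211 is not a perfect cube.
  y = -2: RHS = -237 is not a perfect cube.
  y = 3: RHS = 743 is not a perfect cube.
  y = -3: RHS = -769 is not a perfect cube.
Continuing the search up to |y| = 30 finds no solutions either.
No (x, y) in the scanned range satisfies the equation.

No integer solutions with |y| ≤ 30.


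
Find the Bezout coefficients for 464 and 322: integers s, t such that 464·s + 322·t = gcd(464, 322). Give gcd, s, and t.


Euclidean algorithm on (464, 322) — divide until remainder is 0:
  464 = 1 · 322 + 142
  322 = 2 · 142 + 38
  142 = 3 · 38 + 28
  38 = 1 · 28 + 10
  28 = 2 · 10 + 8
  10 = 1 · 8 + 2
  8 = 4 · 2 + 0
gcd(464, 322) = 2.
Track Bezout coefficients alongside the remainders: start with r₀ = 464 = a·1 + b·0 (s = 1, t = 0) and r₁ = 322 = a·0 + b·1 (s = 0, t = 1); each new remainder r_{k+1} = r_{k-1} − q_k·r_k inherits s_{k+1} = s_{k-1} − q_k·s_k, t_{k+1} = t_{k-1} − q_k·t_k, so r_k = a·s_k + b·t_k at every step:
  q = 1: r = 142, s = 1 − 1·0 = 1, t = 0 − 1·1 = -1  (check: 464·1 + 322·(-1) = 142)
  q = 2: r = 38, s = 0 − 2·1 = -2, t = 1 − 2·(-1) = 3  (check: 464·(-2) + 322·3 = 38)
  q = 3: r = 28, s = 1 − 3·(-2) = 7, t = -1 − 3·3 = -10  (check: 464·7 + 322·(-10) = 28)
  q = 1: r = 10, s = -2 − 1·7 = -9, t = 3 − 1·(-10) = 13  (check: 464·(-9) + 322·13 = 10)
  q = 2: r = 8, s = 7 − 2·(-9) = 25, t = -10 − 2·13 = -36  (check: 464·25 + 322·(-36) = 8)
  q = 1: r = 2, s = -9 − 1·25 = -34, t = 13 − 1·(-36) = 49  (check: 464·(-34) + 322·49 = 2)
The row with r = 2 (the gcd) gives the Bezout coefficients s = -34, t = 49.
Result: 464 · (-34) + 322 · (49) = 2.

gcd(464, 322) = 2; s = -34, t = 49 (check: 464·(-34) + 322·49 = 2).


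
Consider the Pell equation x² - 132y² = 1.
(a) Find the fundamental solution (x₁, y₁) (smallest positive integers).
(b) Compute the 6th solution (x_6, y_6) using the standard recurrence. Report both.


Step 1: Find the fundamental solution (x₁, y₁) of x² - 132y² = 1.
  Expand √132 as a continued fraction. a₀ = ⌊√132⌋ = 11; iterate m_{k+1} = d_k·a_k − m_k, d_{k+1} = (132 − m_{k+1}²)/d_k, a_{k+1} = ⌊(a₀ + m_{k+1})/d_{k+1}⌋ (starting m₀ = 0, d₀ = 1), with convergents p_k = a_k·p_{k-1} + p_{k-2}, q_k = a_k·q_{k-1} + q_{k-2} (p₋₁ = 1, q₋₁ = 0):
  k = 0: a₀ = 11; p₀/q₀ = 11/1; p₀² − 132·q₀² = 121 − 132 = -11.
  k = 1: m = 11, d = 11, a = ⌊(11 + 11)/11⌋ = 2; p/q = (2·11 + 1)/(2·1 + 0) = 23/2; p² − 132·q² = 529 − 528 = 1.
  The first convergent with p² − 132·q² = 1 gives the fundamental solution (x₁, y₁) = (23, 2).
Step 2: Apply the recurrence (x_{n+1}, y_{n+1}) = (x₁x_n + 132y₁y_n, x₁y_n + y₁x_n) repeatedly.
  From (x_1, y_1) = (23, 2): x_2 = 23·23 + 132·2·2 = 1057; y_2 = 23·2 + 2·23 = 92.
  From (x_2, y_2) = (1057, 92): x_3 = 23·1057 + 132·2·92 = 48599; y_3 = 23·92 + 2·1057 = 4230.
  From (x_3, y_3) = (48599, 4230): x_4 = 23·48599 + 132·2·4230 = 2234497; y_4 = 23·4230 + 2·48599 = 194488.
  From (x_4, y_4) = (2234497, 194488): x_5 = 23·2234497 + 132·2·194488 = 102738263; y_5 = 23·194488 + 2·2234497 = 8942218.
  From (x_5, y_5) = (102738263, 8942218): x_6 = 23·102738263 + 132·2·8942218 = 4723725601; y_6 = 23·8942218 + 2·102738263 = 411147540.
Step 3: Verify x_6² - 132·y_6² = 22313583553542811201 - 22313583553542811200 = 1 (should be 1). ✓

(x_1, y_1) = (23, 2); (x_6, y_6) = (4723725601, 411147540).


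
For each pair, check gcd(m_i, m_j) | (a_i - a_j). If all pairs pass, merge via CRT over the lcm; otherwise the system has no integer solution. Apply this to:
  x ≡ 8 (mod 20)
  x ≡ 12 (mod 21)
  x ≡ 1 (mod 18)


Moduli 20, 21, 18 are not pairwise coprime, so CRT works modulo lcm(m_i) when all pairwise compatibility conditions hold.
Pairwise compatibility: gcd(m_i, m_j) must divide a_i - a_j for every pair.
Merge one congruence at a time:
  Start: x ≡ 8 (mod 20).
  Combine with x ≡ 12 (mod 21): gcd(20, 21) = 1; 12 - 8 = 4, which IS divisible by 1, so compatible.
    Write x = 8 + 20·t and substitute into x ≡ 12 (mod 21): 20·t ≡ 12 − 8 = 4 (mod 21).
    The inverse of 20 mod 21 is 20 (since 20·20 = 400 = 19·21 + 1), so t ≡ 20·4 = 80 ≡ 17 (mod 21).
    Then x = 8 + 20·17 = 348, valid modulo lcm(20, 21) = 420: x ≡ 348 (mod 420).
  Combine with x ≡ 1 (mod 18): gcd(420, 18) = 6, and 1 - 348 = -347 is NOT divisible by 6.
    ⇒ system is inconsistent (no integer solution).

No solution (the system is inconsistent).


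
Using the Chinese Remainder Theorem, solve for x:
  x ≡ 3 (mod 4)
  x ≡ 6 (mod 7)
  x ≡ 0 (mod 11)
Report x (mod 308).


Moduli 4, 7, 11 are pairwise coprime; by CRT there is a unique solution modulo M = 4 · 7 · 11 = 308.
Solve pairwise, accumulating the modulus:
  Start with x ≡ 3 (mod 4).
  Combine with x ≡ 6 (mod 7): since gcd(4, 7) = 1, we get a unique residue mod 28.
    Write x = 3 + 4·t and substitute into x ≡ 6 (mod 7): 4·t ≡ 6 − 3 = 3 (mod 7).
    The inverse of 4 mod 7 is 2 (since 4·2 = 8 = 1·7 + 1), so t ≡ 2·3 = 6 ≡ 6 (mod 7).
    Then x = 3 + 4·6 = 27, valid modulo lcm(4, 7) = 28: x ≡ 27 (mod 28).
  Combine with x ≡ 0 (mod 11): since gcd(28, 11) = 1, we get a unique residue mod 308.
    Write x = 27 + 28·t and substitute into x ≡ 0 (mod 11): 28·t ≡ 0 − 27 = -27 (mod 11).
    Reduce coefficients mod 11: 6·t ≡ 6 (mod 11).
    The inverse of 6 mod 11 is 2 (since 6·2 = 12 = 1·11 + 1), so t ≡ 2·6 = 12 ≡ 1 (mod 11).
    Then x = 27 + 28·1 = 55, valid modulo lcm(28, 11) = 308: x ≡ 55 (mod 308).
Verify: 55 mod 4 = 3 ✓, 55 mod 7 = 6 ✓, 55 mod 11 = 0 ✓.

x ≡ 55 (mod 308).


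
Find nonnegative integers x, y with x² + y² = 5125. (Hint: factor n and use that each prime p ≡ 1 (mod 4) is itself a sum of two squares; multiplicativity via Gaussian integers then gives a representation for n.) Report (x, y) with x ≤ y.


Step 1: Factor n = 5125 = 5^3 · 41.
Step 2: Check the mod-4 condition on each prime factor: 5 ≡ 1 (mod 4), exponent 3; 41 ≡ 1 (mod 4), exponent 1.
All primes ≡ 3 (mod 4) appear to even exponent (or don't appear), so by the two-squares theorem n IS expressible as a sum of two squares.
Step 3: Build a representation. Group n = k² · m with k = 5 and m = 5 · 41 = 205 (a product of primes ≡ 1 (mod 4)); a representation of m scales to one of n via (k·x)² + (k·y)² = k²(x² + y²). Each prime p ≡ 1 (mod 4) is itself a sum of two squares; find a² by testing p − a² for a perfect square:
  5: 5 − 1² = 4 = 2² ⇒ 5 = 1² + 2².
  41: 41 − 1² = 40, 41 − 2² = 37, 41 − 3² = 32, 41 − 4² = 25 = 5² ⇒ 41 = 4² + 5².
  Combine using the Brahmagupta–Fibonacci identity (a² + b²)(c² + d²) = (ac − bd)² + (ad + bc)² = (ac + bd)² + (ad − bc)²:
  5 · 41 = 205: from (1² + 2²)(4² + 5²), take (1·4 − 2·5, 1·5 + 2·4) = (4 − 10, 5 + 8) = (-6, 13); dropping signs (only squares matter) gives (6, 13); check 6² + 13² = 36 + 169 = 205 ✓.
  Scale by k = 5: (5·6, 5·13) = (30, 65).
Step 4: Order so x ≤ y and verify: 30² + 65² = 900 + 4225 = 5125 = n. ✓

n = 5125 = 30² + 65² (one valid representation with x ≤ y).


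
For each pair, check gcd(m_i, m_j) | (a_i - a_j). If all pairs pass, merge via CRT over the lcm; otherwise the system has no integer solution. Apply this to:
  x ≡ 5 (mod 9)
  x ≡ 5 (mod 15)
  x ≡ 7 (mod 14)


Moduli 9, 15, 14 are not pairwise coprime, so CRT works modulo lcm(m_i) when all pairwise compatibility conditions hold.
Pairwise compatibility: gcd(m_i, m_j) must divide a_i - a_j for every pair.
Merge one congruence at a time:
  Start: x ≡ 5 (mod 9).
  Combine with x ≡ 5 (mod 15): gcd(9, 15) = 3; 5 - 5 = 0, which IS divisible by 3, so compatible.
    Write x = 5 + 9·t and substitute into x ≡ 5 (mod 15): 9·t ≡ 5 − 5 = 0 (mod 15).
    Divide the congruence (and modulus) by g = 3: 3·t ≡ 0 (mod 5).
    The inverse of 3 mod 5 is 2 (since 3·2 = 6 = 1·5 + 1), so t ≡ 2·0 = 0 ≡ 0 (mod 5).
    Then x = 5 + 9·0 = 5, valid modulo lcm(9, 15) = 45: x ≡ 5 (mod 45).
  Combine with x ≡ 7 (mod 14): gcd(45, 14) = 1; 7 - 5 = 2, which IS divisible by 1, so compatible.
    Write x = 5 + 45·t and substitute into x ≡ 7 (mod 14): 45·t ≡ 7 − 5 = 2 (mod 14).
    Reduce coefficients mod 14: 3·t ≡ 2 (mod 14).
    The inverse of 3 mod 14 is 5 (since 3·5 = 15 = 1·14 + 1), so t ≡ 5·2 = 10 ≡ 10 (mod 14).
    Then x = 5 + 45·10 = 455, valid modulo lcm(45, 14) = 630: x ≡ 455 (mod 630).
Verify: 455 mod 9 = 5, 455 mod 15 = 5, 455 mod 14 = 7.

x ≡ 455 (mod 630).


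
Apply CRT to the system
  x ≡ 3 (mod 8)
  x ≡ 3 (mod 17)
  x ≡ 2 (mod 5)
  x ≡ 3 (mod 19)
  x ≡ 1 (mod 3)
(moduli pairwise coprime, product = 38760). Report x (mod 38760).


Product of moduli M = 8 · 17 · 5 · 19 · 3 = 38760.
Merge one congruence at a time:
  Start: x ≡ 3 (mod 8).
  Combine with x ≡ 3 (mod 17); new modulus lcm = 136.
    Write x = 3 + 8·t and substitute into x ≡ 3 (mod 17): 8·t ≡ 3 − 3 = 0 (mod 17).
    The inverse of 8 mod 17 is 15 (since 8·15 = 120 = 7·17 + 1), so t ≡ 15·0 = 0 ≡ 0 (mod 17).
    Then x = 3 + 8·0 = 3, valid modulo lcm(8, 17) = 136: x ≡ 3 (mod 136).
  Combine with x ≡ 2 (mod 5); new modulus lcm = 680.
    Write x = 3 + 136·t and substitute into x ≡ 2 (mod 5): 136·t ≡ 2 − 3 = -1 (mod 5).
    Reduce coefficients mod 5: 1·t ≡ 4 (mod 5).
    So t ≡ 4 (mod 5).
    Then x = 3 + 136·4 = 547, valid modulo lcm(136, 5) = 680: x ≡ 547 (mod 680).
  Combine with x ≡ 3 (mod 19); new modulus lcm = 12920.
    Write x = 547 + 680·t and substitute into x ≡ 3 (mod 19): 680·t ≡ 3 − 547 = -544 (mod 19).
    Reduce coefficients mod 19: 15·t ≡ 7 (mod 19).
    The inverse of 15 mod 19 is 14 (since 15·14 = 210 = 11·19 + 1), so t ≡ 14·7 = 98 ≡ 3 (mod 19).
    Then x = 547 + 680·3 = 2587, valid modulo lcm(680, 19) = 12920: x ≡ 2587 (mod 12920).
  Combine with x ≡ 1 (mod 3); new modulus lcm = 38760.
    Write x = 2587 + 12920·t and substitute into x ≡ 1 (mod 3): 12920·t ≡ 1 − 2587 = -2586 (mod 3).
    Reduce coefficients mod 3: 2·t ≡ 0 (mod 3).
    The inverse of 2 mod 3 is 2 (since 2·2 = 4 = 1·3 + 1), so t ≡ 2·0 = 0 ≡ 0 (mod 3).
    Then x = 2587 + 12920·0 = 2587, valid modulo lcm(12920, 3) = 38760: x ≡ 2587 (mod 38760).
Verify against each original: 2587 mod 8 = 3, 2587 mod 17 = 3, 2587 mod 5 = 2, 2587 mod 19 = 3, 2587 mod 3 = 1.

x ≡ 2587 (mod 38760).


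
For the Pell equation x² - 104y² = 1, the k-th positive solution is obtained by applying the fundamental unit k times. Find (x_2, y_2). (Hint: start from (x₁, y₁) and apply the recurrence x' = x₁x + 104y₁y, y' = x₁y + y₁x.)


Step 1: Find the fundamental solution (x₁, y₁) of x² - 104y² = 1.
  Expand √104 as a continued fraction. a₀ = ⌊√104⌋ = 10; iterate m_{k+1} = d_k·a_k − m_k, d_{k+1} = (104 − m_{k+1}²)/d_k, a_{k+1} = ⌊(a₀ + m_{k+1})/d_{k+1}⌋ (starting m₀ = 0, d₀ = 1), with convergents p_k = a_k·p_{k-1} + p_{k-2}, q_k = a_k·q_{k-1} + q_{k-2} (p₋₁ = 1, q₋₁ = 0):
  k = 0: a₀ = 10; p₀/q₀ = 10/1; p₀² − 104·q₀² = 100 − 104 = -4.
  k = 1: m = 10, d = 4, a = ⌊(10 + 10)/4⌋ = 5; p/q = (5·10 + 1)/(5·1 + 0) = 51/5; p² − 104·q² = 2601 − 2600 = 1.
  The first convergent with p² − 104·q² = 1 gives the fundamental solution (x₁, y₁) = (51, 5).
Step 2: Apply the recurrence (x_{n+1}, y_{n+1}) = (x₁x_n + 104y₁y_n, x₁y_n + y₁x_n) repeatedly.
  From (x_1, y_1) = (51, 5): x_2 = 51·51 + 104·5·5 = 5201; y_2 = 51·5 + 5·51 = 510.
Step 3: Verify x_2² - 104·y_2² = 27050401 - 27050400 = 1 (should be 1). ✓

(x_1, y_1) = (51, 5); (x_2, y_2) = (5201, 510).
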